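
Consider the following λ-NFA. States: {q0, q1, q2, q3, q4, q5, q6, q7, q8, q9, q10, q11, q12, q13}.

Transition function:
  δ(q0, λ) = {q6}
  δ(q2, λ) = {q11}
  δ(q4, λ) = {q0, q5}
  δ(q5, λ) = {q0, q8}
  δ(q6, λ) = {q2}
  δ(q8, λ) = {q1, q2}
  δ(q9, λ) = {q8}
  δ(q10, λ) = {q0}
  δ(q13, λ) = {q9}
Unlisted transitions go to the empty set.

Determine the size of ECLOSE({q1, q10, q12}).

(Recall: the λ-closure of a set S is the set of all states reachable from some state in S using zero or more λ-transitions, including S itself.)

7

Start with {q1, q10, q12}.
From q10 via λ: add q0.
From q0 via λ: add q6.
From q6 via λ: add q2.
From q2 via λ: add q11.
λ-closure = {q0, q1, q2, q6, q10, q11, q12}, which has 7 states.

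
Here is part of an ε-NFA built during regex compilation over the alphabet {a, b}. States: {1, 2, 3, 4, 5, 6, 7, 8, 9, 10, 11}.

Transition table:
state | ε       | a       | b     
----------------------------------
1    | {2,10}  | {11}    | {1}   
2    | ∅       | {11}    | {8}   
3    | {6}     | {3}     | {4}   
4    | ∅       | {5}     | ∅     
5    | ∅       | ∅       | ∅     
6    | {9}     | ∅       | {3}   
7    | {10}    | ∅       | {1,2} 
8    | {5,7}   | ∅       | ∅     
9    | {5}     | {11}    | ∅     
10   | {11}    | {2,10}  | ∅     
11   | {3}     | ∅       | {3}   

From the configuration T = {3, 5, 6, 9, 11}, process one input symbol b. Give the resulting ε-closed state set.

{3, 4, 5, 6, 9}

3 on b → {4}.
6 on b → {3}.
11 on b → {3}.
No b-transition from 5, 9.
Union after reading b: {3, 4}.
Now take the ε-closure:
From 3 via ε: add 6.
From 6 via ε: add 9.
From 9 via ε: add 5.
No new states can be added; the closed set is {3, 4, 5, 6, 9}.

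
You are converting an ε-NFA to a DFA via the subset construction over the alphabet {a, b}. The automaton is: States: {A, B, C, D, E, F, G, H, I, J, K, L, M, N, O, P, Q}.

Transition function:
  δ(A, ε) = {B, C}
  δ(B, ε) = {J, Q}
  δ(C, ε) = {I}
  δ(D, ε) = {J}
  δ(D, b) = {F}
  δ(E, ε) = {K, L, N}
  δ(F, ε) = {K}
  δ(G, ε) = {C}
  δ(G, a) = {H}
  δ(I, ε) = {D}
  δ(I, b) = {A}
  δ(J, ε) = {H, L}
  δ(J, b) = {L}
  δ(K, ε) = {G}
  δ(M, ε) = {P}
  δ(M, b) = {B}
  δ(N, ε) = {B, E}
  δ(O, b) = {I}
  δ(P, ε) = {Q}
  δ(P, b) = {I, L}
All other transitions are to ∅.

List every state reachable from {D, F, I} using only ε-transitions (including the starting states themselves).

Start with {D, F, I}.
From D via ε: add J.
From F via ε: add K.
From J via ε: add H, L.
From K via ε: add G.
From G via ε: add C.
No new states can be added; the closed set is {C, D, F, G, H, I, J, K, L}.

{C, D, F, G, H, I, J, K, L}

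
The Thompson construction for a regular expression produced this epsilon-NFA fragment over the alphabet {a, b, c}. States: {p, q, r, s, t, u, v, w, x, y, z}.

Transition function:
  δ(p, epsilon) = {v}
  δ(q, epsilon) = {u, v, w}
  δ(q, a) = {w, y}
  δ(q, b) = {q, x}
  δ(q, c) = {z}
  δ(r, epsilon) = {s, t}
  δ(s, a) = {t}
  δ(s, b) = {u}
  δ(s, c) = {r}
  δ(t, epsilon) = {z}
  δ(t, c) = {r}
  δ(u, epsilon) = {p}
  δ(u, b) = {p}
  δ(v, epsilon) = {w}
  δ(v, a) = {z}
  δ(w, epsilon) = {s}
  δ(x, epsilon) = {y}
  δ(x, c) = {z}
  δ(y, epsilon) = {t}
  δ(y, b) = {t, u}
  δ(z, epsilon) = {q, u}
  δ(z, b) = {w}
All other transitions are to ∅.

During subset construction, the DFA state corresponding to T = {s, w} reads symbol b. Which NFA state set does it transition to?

s on b → {u}.
No b-transition from w.
Union after reading b: {u}.
Now take the epsilon-closure:
From u via epsilon: add p.
From p via epsilon: add v.
From v via epsilon: add w.
From w via epsilon: add s.
No new states can be added; the closed set is {p, s, u, v, w}.

{p, s, u, v, w}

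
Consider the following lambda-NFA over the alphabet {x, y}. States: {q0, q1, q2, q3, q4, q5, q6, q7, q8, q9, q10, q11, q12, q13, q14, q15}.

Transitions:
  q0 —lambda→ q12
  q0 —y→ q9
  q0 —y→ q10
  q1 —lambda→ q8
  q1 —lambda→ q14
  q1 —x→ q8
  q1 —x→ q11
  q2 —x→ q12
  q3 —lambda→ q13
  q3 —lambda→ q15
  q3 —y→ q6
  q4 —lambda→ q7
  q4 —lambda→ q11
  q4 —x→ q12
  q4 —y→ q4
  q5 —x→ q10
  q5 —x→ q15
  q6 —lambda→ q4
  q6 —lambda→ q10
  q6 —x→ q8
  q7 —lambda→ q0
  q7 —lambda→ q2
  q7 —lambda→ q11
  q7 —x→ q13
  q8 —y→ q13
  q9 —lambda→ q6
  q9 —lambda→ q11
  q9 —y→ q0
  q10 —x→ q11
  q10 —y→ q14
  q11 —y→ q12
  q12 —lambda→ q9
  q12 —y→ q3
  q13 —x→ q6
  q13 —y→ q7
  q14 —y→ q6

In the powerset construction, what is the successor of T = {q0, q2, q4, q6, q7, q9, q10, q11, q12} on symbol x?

q2 on x → {q12}.
q4 on x → {q12}.
q6 on x → {q8}.
q7 on x → {q13}.
q10 on x → {q11}.
No x-transition from q0, q9, q11, q12.
Union after reading x: {q8, q11, q12, q13}.
Now take the lambda-closure:
From q12 via lambda: add q9.
From q9 via lambda: add q6.
From q6 via lambda: add q4, q10.
From q4 via lambda: add q7.
From q7 via lambda: add q0, q2.
No new states can be added; the closed set is {q0, q2, q4, q6, q7, q8, q9, q10, q11, q12, q13}.

{q0, q2, q4, q6, q7, q8, q9, q10, q11, q12, q13}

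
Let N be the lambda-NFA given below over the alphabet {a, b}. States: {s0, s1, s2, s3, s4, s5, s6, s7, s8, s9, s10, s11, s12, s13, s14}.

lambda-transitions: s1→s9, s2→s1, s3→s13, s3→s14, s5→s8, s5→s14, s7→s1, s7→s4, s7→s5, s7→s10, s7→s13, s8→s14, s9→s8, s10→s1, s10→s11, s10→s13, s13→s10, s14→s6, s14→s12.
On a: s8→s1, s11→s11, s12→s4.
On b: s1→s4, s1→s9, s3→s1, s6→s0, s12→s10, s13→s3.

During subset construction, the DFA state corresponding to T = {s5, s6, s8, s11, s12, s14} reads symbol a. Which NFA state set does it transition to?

{s1, s4, s6, s8, s9, s11, s12, s14}

s8 on a → {s1}.
s11 on a → {s11}.
s12 on a → {s4}.
No a-transition from s5, s6, s14.
Union after reading a: {s1, s4, s11}.
Now take the lambda-closure:
From s1 via lambda: add s9.
From s9 via lambda: add s8.
From s8 via lambda: add s14.
From s14 via lambda: add s6, s12.
No new states can be added; the closed set is {s1, s4, s6, s8, s9, s11, s12, s14}.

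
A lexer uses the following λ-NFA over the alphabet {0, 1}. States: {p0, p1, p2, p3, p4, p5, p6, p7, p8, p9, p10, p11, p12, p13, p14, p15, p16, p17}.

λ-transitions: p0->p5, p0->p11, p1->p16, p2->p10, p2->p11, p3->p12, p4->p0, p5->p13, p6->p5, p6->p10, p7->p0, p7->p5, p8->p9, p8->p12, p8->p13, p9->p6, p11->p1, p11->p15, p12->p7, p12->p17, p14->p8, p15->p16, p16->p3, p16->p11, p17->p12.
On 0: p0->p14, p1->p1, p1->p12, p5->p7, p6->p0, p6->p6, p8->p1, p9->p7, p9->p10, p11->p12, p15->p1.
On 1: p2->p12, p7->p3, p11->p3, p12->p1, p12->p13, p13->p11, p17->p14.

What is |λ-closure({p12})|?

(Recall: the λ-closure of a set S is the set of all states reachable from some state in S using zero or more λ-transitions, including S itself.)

Start with {p12}.
From p12 via λ: add p7, p17.
From p7 via λ: add p0, p5.
From p0 via λ: add p11.
From p5 via λ: add p13.
From p11 via λ: add p1, p15.
From p1 via λ: add p16.
From p16 via λ: add p3.
λ-closure = {p0, p1, p3, p5, p7, p11, p12, p13, p15, p16, p17}, which has 11 states.

11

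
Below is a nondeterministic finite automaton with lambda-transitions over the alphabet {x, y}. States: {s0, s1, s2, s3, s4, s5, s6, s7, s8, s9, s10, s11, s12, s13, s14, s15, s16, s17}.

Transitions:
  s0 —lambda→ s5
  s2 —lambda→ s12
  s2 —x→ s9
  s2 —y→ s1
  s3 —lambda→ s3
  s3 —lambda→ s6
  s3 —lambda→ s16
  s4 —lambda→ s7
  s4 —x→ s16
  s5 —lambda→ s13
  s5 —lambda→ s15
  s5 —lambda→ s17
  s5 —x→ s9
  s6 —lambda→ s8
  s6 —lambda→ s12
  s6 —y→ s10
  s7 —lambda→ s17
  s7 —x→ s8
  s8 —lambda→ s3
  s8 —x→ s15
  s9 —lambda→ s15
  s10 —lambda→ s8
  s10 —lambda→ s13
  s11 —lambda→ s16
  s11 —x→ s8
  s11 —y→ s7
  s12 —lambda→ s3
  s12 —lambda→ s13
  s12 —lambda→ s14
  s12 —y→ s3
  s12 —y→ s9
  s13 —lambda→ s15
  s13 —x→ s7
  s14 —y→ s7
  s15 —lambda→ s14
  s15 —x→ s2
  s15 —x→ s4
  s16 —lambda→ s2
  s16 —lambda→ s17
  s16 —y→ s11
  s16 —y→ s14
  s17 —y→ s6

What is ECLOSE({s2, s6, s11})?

{s2, s3, s6, s8, s11, s12, s13, s14, s15, s16, s17}

Start with {s2, s6, s11}.
From s2 via lambda: add s12.
From s6 via lambda: add s8.
From s11 via lambda: add s16.
From s8 via lambda: add s3.
From s12 via lambda: add s13, s14.
From s16 via lambda: add s17.
From s13 via lambda: add s15.
No new states can be added; the closed set is {s2, s3, s6, s8, s11, s12, s13, s14, s15, s16, s17}.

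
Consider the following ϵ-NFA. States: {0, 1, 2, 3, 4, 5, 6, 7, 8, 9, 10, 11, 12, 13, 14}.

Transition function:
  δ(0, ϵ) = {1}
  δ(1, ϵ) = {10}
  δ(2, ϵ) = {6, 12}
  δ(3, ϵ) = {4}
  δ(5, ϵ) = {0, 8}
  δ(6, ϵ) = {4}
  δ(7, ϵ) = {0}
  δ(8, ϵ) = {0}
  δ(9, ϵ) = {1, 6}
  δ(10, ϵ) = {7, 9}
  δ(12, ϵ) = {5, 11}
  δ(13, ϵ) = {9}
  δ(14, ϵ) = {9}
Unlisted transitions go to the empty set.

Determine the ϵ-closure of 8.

Start with {8}.
From 8 via ϵ: add 0.
From 0 via ϵ: add 1.
From 1 via ϵ: add 10.
From 10 via ϵ: add 7, 9.
From 9 via ϵ: add 6.
From 6 via ϵ: add 4.
No new states can be added; the closed set is {0, 1, 4, 6, 7, 8, 9, 10}.

{0, 1, 4, 6, 7, 8, 9, 10}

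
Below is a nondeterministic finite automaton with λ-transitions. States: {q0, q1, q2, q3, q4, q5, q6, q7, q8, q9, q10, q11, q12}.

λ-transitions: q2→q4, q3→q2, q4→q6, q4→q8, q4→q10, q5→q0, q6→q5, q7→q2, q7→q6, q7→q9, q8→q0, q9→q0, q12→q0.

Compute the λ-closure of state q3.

{q0, q2, q3, q4, q5, q6, q8, q10}

Start with {q3}.
From q3 via λ: add q2.
From q2 via λ: add q4.
From q4 via λ: add q6, q8, q10.
From q6 via λ: add q5.
From q8 via λ: add q0.
No new states can be added; the closed set is {q0, q2, q3, q4, q5, q6, q8, q10}.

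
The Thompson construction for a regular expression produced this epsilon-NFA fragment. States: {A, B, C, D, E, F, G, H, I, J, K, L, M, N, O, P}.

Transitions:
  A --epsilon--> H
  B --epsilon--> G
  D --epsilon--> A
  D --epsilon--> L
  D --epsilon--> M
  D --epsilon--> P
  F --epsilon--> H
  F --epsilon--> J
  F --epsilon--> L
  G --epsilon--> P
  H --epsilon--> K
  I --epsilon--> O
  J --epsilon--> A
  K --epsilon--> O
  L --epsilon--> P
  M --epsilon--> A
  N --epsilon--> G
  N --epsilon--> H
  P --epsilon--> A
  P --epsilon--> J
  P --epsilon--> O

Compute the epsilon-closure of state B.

{A, B, G, H, J, K, O, P}

Start with {B}.
From B via epsilon: add G.
From G via epsilon: add P.
From P via epsilon: add A, J, O.
From A via epsilon: add H.
From H via epsilon: add K.
No new states can be added; the closed set is {A, B, G, H, J, K, O, P}.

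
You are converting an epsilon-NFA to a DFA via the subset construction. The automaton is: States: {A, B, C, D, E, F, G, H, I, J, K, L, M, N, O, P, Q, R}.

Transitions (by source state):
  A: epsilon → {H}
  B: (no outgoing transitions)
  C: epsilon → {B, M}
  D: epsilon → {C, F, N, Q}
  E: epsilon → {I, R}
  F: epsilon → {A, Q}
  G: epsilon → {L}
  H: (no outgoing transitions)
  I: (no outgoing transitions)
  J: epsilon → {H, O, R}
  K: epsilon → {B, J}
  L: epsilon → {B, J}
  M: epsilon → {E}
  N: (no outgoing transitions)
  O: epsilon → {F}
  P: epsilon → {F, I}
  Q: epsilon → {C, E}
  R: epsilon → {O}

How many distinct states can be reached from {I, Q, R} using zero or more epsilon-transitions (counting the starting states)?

11

Start with {I, Q, R}.
From Q via epsilon: add C, E.
From R via epsilon: add O.
From C via epsilon: add B, M.
From O via epsilon: add F.
From F via epsilon: add A.
From A via epsilon: add H.
epsilon-closure = {A, B, C, E, F, H, I, M, O, Q, R}, which has 11 states.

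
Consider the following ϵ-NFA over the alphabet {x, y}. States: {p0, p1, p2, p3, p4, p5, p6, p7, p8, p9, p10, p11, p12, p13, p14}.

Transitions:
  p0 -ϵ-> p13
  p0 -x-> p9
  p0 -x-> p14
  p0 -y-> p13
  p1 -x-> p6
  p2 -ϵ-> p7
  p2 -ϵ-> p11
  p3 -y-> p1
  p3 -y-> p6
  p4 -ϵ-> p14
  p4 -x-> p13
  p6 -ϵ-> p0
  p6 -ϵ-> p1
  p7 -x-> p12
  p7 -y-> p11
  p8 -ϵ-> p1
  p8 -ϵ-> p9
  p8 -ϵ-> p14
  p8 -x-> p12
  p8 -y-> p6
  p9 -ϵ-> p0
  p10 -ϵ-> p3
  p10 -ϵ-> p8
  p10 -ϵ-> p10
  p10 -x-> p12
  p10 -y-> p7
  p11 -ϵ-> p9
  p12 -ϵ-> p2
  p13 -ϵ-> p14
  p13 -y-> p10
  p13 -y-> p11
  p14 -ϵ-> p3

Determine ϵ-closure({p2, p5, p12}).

{p0, p2, p3, p5, p7, p9, p11, p12, p13, p14}

Start with {p2, p5, p12}.
From p2 via ϵ: add p7, p11.
From p11 via ϵ: add p9.
From p9 via ϵ: add p0.
From p0 via ϵ: add p13.
From p13 via ϵ: add p14.
From p14 via ϵ: add p3.
No new states can be added; the closed set is {p0, p2, p3, p5, p7, p9, p11, p12, p13, p14}.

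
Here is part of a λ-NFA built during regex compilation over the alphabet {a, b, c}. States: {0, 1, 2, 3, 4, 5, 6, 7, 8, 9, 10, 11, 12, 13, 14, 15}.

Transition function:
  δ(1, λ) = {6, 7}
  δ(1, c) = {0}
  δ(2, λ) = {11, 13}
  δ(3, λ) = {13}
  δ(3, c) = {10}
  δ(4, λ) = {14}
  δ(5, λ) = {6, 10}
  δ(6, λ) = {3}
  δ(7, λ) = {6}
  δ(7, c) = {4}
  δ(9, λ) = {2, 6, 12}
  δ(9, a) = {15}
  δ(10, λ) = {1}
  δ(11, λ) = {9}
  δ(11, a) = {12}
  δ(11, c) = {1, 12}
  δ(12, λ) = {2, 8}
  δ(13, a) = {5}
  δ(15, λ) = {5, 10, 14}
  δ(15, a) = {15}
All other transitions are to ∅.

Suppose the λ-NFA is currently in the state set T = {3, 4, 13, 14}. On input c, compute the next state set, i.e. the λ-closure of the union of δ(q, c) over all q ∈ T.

3 on c → {10}.
No c-transition from 4, 13, 14.
Union after reading c: {10}.
Now take the λ-closure:
From 10 via λ: add 1.
From 1 via λ: add 6, 7.
From 6 via λ: add 3.
From 3 via λ: add 13.
No new states can be added; the closed set is {1, 3, 6, 7, 10, 13}.

{1, 3, 6, 7, 10, 13}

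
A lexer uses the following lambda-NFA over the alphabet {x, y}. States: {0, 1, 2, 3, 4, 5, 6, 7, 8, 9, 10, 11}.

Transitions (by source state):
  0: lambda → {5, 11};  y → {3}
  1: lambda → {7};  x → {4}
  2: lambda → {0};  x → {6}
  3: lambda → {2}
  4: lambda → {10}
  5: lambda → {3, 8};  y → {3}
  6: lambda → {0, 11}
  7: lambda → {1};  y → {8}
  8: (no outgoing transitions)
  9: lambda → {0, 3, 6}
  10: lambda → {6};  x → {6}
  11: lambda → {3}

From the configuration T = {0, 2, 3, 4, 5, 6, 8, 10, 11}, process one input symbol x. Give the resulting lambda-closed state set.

2 on x → {6}.
10 on x → {6}.
No x-transition from 0, 3, 4, 5, 6, 8, 11.
Union after reading x: {6}.
Now take the lambda-closure:
From 6 via lambda: add 0, 11.
From 0 via lambda: add 5.
From 11 via lambda: add 3.
From 3 via lambda: add 2.
From 5 via lambda: add 8.
No new states can be added; the closed set is {0, 2, 3, 5, 6, 8, 11}.

{0, 2, 3, 5, 6, 8, 11}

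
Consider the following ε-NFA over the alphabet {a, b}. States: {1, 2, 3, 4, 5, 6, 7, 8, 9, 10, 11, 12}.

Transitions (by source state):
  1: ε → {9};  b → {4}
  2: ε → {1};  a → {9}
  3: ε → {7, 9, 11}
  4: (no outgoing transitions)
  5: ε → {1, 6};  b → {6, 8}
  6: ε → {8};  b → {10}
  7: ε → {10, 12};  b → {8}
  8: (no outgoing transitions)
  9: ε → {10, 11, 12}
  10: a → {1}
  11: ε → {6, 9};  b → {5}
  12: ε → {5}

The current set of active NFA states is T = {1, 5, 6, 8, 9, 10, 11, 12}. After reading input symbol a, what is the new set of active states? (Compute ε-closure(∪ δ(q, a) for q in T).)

10 on a → {1}.
No a-transition from 1, 5, 6, 8, 9, 11, 12.
Union after reading a: {1}.
Now take the ε-closure:
From 1 via ε: add 9.
From 9 via ε: add 10, 11, 12.
From 11 via ε: add 6.
From 12 via ε: add 5.
From 6 via ε: add 8.
No new states can be added; the closed set is {1, 5, 6, 8, 9, 10, 11, 12}.

{1, 5, 6, 8, 9, 10, 11, 12}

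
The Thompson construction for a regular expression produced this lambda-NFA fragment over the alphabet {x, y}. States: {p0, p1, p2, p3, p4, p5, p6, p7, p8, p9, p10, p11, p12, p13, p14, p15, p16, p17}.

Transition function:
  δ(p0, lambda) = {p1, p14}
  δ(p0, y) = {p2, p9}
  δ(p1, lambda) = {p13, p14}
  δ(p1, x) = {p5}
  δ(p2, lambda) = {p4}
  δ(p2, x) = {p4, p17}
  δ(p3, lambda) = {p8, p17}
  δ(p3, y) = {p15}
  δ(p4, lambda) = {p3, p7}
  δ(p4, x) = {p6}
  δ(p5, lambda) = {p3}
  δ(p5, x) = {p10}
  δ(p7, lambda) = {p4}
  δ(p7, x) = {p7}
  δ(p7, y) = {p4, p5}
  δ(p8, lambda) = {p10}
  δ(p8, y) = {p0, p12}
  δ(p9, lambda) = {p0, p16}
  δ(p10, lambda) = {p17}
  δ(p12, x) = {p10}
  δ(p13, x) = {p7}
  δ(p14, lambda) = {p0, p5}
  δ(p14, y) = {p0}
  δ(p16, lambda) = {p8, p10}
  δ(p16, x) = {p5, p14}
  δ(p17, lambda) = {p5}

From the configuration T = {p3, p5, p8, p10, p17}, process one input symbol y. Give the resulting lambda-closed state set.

{p0, p1, p3, p5, p8, p10, p12, p13, p14, p15, p17}

p3 on y → {p15}.
p8 on y → {p0, p12}.
No y-transition from p5, p10, p17.
Union after reading y: {p0, p12, p15}.
Now take the lambda-closure:
From p0 via lambda: add p1, p14.
From p1 via lambda: add p13.
From p14 via lambda: add p5.
From p5 via lambda: add p3.
From p3 via lambda: add p8, p17.
From p8 via lambda: add p10.
No new states can be added; the closed set is {p0, p1, p3, p5, p8, p10, p12, p13, p14, p15, p17}.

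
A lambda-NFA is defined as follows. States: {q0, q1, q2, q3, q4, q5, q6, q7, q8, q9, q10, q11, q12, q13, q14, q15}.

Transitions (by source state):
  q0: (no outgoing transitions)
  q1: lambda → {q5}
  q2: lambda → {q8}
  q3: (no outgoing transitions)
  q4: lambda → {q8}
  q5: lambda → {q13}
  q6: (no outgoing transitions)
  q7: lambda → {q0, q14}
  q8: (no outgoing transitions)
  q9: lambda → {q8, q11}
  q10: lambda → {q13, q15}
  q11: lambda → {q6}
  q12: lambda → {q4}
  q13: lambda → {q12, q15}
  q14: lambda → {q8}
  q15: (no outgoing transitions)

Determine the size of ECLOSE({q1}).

7

Start with {q1}.
From q1 via lambda: add q5.
From q5 via lambda: add q13.
From q13 via lambda: add q12, q15.
From q12 via lambda: add q4.
From q4 via lambda: add q8.
lambda-closure = {q1, q4, q5, q8, q12, q13, q15}, which has 7 states.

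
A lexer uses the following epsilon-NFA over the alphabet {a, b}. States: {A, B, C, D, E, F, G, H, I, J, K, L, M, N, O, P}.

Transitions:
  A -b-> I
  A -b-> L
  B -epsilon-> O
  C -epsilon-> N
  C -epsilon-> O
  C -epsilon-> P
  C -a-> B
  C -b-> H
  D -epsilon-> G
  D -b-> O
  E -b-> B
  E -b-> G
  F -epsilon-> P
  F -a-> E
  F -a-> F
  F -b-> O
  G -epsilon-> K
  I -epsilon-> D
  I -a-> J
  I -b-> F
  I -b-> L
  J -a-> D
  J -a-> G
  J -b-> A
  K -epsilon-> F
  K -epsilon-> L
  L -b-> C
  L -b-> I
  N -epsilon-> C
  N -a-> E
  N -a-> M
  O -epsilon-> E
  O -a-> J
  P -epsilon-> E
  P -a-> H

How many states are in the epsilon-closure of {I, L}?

Start with {I, L}.
From I via epsilon: add D.
From D via epsilon: add G.
From G via epsilon: add K.
From K via epsilon: add F.
From F via epsilon: add P.
From P via epsilon: add E.
epsilon-closure = {D, E, F, G, I, K, L, P}, which has 8 states.

8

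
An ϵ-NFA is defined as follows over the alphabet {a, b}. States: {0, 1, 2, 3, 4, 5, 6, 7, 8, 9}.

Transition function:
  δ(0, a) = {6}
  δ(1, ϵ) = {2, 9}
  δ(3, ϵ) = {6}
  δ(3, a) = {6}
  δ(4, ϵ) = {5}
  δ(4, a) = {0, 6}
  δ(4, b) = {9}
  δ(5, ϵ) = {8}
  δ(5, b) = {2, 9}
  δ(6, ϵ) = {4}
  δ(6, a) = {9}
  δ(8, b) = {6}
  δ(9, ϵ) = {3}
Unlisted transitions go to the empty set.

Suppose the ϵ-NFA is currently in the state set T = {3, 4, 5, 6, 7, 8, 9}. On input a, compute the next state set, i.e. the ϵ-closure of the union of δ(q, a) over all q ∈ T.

3 on a → {6}.
4 on a → {0, 6}.
6 on a → {9}.
No a-transition from 5, 7, 8, 9.
Union after reading a: {0, 6, 9}.
Now take the ϵ-closure:
From 6 via ϵ: add 4.
From 9 via ϵ: add 3.
From 4 via ϵ: add 5.
From 5 via ϵ: add 8.
No new states can be added; the closed set is {0, 3, 4, 5, 6, 8, 9}.

{0, 3, 4, 5, 6, 8, 9}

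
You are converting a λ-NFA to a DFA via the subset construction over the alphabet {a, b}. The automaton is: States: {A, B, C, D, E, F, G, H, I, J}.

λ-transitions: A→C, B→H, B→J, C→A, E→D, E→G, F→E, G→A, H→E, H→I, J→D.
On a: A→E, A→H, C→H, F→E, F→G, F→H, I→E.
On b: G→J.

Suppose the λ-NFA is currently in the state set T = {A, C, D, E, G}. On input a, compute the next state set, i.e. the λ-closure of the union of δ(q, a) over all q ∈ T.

{A, C, D, E, G, H, I}

A on a → {E, H}.
C on a → {H}.
No a-transition from D, E, G.
Union after reading a: {E, H}.
Now take the λ-closure:
From E via λ: add D, G.
From H via λ: add I.
From G via λ: add A.
From A via λ: add C.
No new states can be added; the closed set is {A, C, D, E, G, H, I}.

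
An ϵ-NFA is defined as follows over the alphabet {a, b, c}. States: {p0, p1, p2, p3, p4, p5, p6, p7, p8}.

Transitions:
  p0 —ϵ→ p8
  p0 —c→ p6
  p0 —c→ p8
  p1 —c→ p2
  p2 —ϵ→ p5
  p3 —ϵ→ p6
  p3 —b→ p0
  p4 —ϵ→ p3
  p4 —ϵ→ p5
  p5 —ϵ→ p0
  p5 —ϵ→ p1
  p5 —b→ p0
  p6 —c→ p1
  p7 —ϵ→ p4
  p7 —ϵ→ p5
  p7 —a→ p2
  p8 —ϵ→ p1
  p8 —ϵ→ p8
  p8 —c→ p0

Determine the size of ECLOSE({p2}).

5

Start with {p2}.
From p2 via ϵ: add p5.
From p5 via ϵ: add p0, p1.
From p0 via ϵ: add p8.
ϵ-closure = {p0, p1, p2, p5, p8}, which has 5 states.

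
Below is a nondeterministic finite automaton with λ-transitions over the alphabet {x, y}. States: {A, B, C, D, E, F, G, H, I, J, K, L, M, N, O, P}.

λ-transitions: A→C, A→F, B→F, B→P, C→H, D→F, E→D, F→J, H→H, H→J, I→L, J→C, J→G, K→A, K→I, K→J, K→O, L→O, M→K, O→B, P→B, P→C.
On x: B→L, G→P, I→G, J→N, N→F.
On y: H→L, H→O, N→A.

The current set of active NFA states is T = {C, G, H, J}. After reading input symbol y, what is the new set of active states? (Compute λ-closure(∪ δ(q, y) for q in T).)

{B, C, F, G, H, J, L, O, P}

H on y → {L, O}.
No y-transition from C, G, J.
Union after reading y: {L, O}.
Now take the λ-closure:
From O via λ: add B.
From B via λ: add F, P.
From F via λ: add J.
From P via λ: add C.
From C via λ: add H.
From J via λ: add G.
No new states can be added; the closed set is {B, C, F, G, H, J, L, O, P}.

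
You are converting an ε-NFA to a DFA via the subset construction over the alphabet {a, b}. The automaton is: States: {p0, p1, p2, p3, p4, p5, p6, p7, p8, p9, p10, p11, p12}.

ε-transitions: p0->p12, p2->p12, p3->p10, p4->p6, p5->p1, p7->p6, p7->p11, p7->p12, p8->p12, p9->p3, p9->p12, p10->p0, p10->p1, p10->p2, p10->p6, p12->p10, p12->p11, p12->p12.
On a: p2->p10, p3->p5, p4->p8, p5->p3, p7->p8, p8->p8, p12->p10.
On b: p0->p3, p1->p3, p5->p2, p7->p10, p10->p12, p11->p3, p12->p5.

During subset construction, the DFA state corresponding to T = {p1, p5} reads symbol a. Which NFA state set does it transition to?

{p0, p1, p2, p3, p6, p10, p11, p12}

p5 on a → {p3}.
No a-transition from p1.
Union after reading a: {p3}.
Now take the ε-closure:
From p3 via ε: add p10.
From p10 via ε: add p0, p1, p2, p6.
From p0 via ε: add p12.
From p12 via ε: add p11.
No new states can be added; the closed set is {p0, p1, p2, p3, p6, p10, p11, p12}.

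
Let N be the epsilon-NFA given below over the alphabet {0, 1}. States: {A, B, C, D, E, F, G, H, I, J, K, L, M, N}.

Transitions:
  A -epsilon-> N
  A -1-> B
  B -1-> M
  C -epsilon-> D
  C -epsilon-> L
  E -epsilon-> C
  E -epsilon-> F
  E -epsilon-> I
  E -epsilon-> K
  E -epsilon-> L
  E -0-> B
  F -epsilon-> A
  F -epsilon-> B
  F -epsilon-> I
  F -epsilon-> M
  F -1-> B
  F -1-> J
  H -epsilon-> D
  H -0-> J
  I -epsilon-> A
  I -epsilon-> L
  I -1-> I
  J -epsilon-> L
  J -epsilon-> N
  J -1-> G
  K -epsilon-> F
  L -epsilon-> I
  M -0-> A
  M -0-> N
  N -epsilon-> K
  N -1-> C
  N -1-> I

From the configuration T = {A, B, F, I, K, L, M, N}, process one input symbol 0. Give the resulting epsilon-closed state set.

M on 0 → {A, N}.
No 0-transition from A, B, F, I, K, L, N.
Union after reading 0: {A, N}.
Now take the epsilon-closure:
From N via epsilon: add K.
From K via epsilon: add F.
From F via epsilon: add B, I, M.
From I via epsilon: add L.
No new states can be added; the closed set is {A, B, F, I, K, L, M, N}.

{A, B, F, I, K, L, M, N}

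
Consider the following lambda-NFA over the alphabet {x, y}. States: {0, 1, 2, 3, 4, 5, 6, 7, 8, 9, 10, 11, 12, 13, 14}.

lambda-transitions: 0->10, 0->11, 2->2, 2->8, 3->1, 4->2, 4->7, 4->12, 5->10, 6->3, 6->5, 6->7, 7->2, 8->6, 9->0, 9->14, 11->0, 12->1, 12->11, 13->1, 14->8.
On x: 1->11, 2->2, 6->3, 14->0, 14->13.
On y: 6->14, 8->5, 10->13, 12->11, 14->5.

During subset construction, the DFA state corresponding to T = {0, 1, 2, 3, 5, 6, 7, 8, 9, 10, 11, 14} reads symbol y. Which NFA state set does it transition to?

{1, 2, 3, 5, 6, 7, 8, 10, 13, 14}

6 on y → {14}.
8 on y → {5}.
10 on y → {13}.
14 on y → {5}.
No y-transition from 0, 1, 2, 3, 5, 7, 9, 11.
Union after reading y: {5, 13, 14}.
Now take the lambda-closure:
From 5 via lambda: add 10.
From 13 via lambda: add 1.
From 14 via lambda: add 8.
From 8 via lambda: add 6.
From 6 via lambda: add 3, 7.
From 7 via lambda: add 2.
No new states can be added; the closed set is {1, 2, 3, 5, 6, 7, 8, 10, 13, 14}.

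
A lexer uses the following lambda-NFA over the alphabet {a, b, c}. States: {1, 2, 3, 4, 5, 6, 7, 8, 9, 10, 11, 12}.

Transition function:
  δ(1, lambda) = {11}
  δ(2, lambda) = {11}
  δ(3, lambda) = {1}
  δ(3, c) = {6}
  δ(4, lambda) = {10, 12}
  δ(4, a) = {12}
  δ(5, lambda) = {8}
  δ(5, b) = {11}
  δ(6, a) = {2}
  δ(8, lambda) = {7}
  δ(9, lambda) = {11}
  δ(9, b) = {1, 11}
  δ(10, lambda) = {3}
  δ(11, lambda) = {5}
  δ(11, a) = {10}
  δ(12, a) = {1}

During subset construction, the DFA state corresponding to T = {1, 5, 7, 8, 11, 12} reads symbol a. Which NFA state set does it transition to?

11 on a → {10}.
12 on a → {1}.
No a-transition from 1, 5, 7, 8.
Union after reading a: {1, 10}.
Now take the lambda-closure:
From 1 via lambda: add 11.
From 10 via lambda: add 3.
From 11 via lambda: add 5.
From 5 via lambda: add 8.
From 8 via lambda: add 7.
No new states can be added; the closed set is {1, 3, 5, 7, 8, 10, 11}.

{1, 3, 5, 7, 8, 10, 11}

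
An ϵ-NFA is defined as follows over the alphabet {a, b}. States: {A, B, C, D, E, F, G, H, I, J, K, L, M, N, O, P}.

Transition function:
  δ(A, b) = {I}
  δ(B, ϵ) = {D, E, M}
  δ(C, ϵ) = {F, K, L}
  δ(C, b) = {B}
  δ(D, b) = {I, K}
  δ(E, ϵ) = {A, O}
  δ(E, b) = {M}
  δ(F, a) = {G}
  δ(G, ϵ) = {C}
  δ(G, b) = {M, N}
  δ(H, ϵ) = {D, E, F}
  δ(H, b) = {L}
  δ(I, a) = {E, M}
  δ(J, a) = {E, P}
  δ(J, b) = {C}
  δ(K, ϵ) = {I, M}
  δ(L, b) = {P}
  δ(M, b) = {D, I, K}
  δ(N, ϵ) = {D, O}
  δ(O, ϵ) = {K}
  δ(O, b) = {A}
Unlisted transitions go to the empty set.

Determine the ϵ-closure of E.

Start with {E}.
From E via ϵ: add A, O.
From O via ϵ: add K.
From K via ϵ: add I, M.
No new states can be added; the closed set is {A, E, I, K, M, O}.

{A, E, I, K, M, O}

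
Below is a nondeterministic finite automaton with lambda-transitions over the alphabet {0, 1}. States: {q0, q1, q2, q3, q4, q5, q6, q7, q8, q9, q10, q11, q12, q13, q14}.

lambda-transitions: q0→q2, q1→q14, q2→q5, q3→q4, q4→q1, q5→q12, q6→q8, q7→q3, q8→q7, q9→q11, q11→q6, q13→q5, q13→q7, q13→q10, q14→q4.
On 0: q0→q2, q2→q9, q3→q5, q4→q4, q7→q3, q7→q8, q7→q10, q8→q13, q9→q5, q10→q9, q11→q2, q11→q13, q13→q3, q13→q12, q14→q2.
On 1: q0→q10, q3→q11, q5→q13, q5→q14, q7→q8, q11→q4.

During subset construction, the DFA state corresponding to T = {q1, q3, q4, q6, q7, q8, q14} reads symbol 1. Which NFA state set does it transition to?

q3 on 1 → {q11}.
q7 on 1 → {q8}.
No 1-transition from q1, q4, q6, q8, q14.
Union after reading 1: {q8, q11}.
Now take the lambda-closure:
From q8 via lambda: add q7.
From q11 via lambda: add q6.
From q7 via lambda: add q3.
From q3 via lambda: add q4.
From q4 via lambda: add q1.
From q1 via lambda: add q14.
No new states can be added; the closed set is {q1, q3, q4, q6, q7, q8, q11, q14}.

{q1, q3, q4, q6, q7, q8, q11, q14}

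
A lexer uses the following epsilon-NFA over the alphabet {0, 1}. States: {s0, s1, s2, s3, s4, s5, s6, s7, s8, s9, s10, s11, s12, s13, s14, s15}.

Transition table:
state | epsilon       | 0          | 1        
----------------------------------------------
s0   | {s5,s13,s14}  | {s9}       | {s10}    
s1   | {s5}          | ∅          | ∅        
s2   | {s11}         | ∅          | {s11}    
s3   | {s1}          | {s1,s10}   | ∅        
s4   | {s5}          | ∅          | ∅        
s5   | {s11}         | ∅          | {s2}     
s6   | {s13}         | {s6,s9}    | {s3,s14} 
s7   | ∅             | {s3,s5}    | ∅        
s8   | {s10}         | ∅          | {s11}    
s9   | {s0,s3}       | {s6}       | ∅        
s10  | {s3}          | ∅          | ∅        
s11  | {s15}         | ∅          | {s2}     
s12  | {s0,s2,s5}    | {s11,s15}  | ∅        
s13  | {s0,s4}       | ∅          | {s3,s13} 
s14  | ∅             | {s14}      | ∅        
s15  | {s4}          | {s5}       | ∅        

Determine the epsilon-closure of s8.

Start with {s8}.
From s8 via epsilon: add s10.
From s10 via epsilon: add s3.
From s3 via epsilon: add s1.
From s1 via epsilon: add s5.
From s5 via epsilon: add s11.
From s11 via epsilon: add s15.
From s15 via epsilon: add s4.
No new states can be added; the closed set is {s1, s3, s4, s5, s8, s10, s11, s15}.

{s1, s3, s4, s5, s8, s10, s11, s15}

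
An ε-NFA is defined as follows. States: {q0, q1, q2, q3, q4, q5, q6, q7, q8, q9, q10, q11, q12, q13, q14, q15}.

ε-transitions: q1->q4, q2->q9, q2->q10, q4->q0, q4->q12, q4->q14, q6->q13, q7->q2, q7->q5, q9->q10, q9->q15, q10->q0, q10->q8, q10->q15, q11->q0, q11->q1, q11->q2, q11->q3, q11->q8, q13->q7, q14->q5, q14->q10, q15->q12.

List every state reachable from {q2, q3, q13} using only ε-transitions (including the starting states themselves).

{q0, q2, q3, q5, q7, q8, q9, q10, q12, q13, q15}

Start with {q2, q3, q13}.
From q2 via ε: add q9, q10.
From q13 via ε: add q7.
From q7 via ε: add q5.
From q9 via ε: add q15.
From q10 via ε: add q0, q8.
From q15 via ε: add q12.
No new states can be added; the closed set is {q0, q2, q3, q5, q7, q8, q9, q10, q12, q13, q15}.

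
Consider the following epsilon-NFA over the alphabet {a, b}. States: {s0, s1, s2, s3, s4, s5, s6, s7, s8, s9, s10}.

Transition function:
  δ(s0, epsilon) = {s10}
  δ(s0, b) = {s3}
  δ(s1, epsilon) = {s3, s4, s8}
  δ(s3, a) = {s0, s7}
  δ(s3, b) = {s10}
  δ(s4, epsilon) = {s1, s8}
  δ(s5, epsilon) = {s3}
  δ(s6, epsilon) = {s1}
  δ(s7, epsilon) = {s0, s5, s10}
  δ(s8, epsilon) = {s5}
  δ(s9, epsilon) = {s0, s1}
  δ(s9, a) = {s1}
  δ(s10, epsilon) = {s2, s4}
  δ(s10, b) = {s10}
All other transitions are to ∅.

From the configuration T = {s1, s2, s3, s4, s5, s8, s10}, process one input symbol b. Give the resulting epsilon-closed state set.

{s1, s2, s3, s4, s5, s8, s10}

s3 on b → {s10}.
s10 on b → {s10}.
No b-transition from s1, s2, s4, s5, s8.
Union after reading b: {s10}.
Now take the epsilon-closure:
From s10 via epsilon: add s2, s4.
From s4 via epsilon: add s1, s8.
From s1 via epsilon: add s3.
From s8 via epsilon: add s5.
No new states can be added; the closed set is {s1, s2, s3, s4, s5, s8, s10}.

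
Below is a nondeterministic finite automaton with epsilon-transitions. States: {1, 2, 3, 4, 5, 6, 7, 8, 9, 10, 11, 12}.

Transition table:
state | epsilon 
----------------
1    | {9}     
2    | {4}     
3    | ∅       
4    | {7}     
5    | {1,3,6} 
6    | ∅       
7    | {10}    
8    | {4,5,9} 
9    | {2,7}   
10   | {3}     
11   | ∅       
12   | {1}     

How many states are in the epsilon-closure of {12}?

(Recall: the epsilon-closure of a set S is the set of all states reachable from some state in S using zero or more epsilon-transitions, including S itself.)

Start with {12}.
From 12 via epsilon: add 1.
From 1 via epsilon: add 9.
From 9 via epsilon: add 2, 7.
From 2 via epsilon: add 4.
From 7 via epsilon: add 10.
From 10 via epsilon: add 3.
epsilon-closure = {1, 2, 3, 4, 7, 9, 10, 12}, which has 8 states.

8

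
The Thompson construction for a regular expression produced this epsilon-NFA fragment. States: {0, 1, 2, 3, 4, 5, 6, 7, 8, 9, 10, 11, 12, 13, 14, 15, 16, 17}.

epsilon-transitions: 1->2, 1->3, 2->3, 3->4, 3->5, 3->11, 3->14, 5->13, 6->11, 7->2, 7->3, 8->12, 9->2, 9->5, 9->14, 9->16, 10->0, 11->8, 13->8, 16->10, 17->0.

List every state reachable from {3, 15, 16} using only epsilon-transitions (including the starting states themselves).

Start with {3, 15, 16}.
From 3 via epsilon: add 4, 5, 11, 14.
From 16 via epsilon: add 10.
From 5 via epsilon: add 13.
From 10 via epsilon: add 0.
From 11 via epsilon: add 8.
From 8 via epsilon: add 12.
No new states can be added; the closed set is {0, 3, 4, 5, 8, 10, 11, 12, 13, 14, 15, 16}.

{0, 3, 4, 5, 8, 10, 11, 12, 13, 14, 15, 16}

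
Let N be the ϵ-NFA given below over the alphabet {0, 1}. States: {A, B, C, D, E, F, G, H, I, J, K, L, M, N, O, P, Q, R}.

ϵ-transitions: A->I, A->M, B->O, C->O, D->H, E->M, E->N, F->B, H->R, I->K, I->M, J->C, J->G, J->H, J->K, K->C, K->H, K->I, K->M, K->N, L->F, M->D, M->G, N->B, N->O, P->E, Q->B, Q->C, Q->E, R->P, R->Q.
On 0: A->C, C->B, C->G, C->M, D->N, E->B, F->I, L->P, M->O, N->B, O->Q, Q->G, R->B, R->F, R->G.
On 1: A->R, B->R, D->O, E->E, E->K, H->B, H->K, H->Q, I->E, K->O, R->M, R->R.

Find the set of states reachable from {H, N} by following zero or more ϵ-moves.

Start with {H, N}.
From H via ϵ: add R.
From N via ϵ: add B, O.
From R via ϵ: add P, Q.
From P via ϵ: add E.
From Q via ϵ: add C.
From E via ϵ: add M.
From M via ϵ: add D, G.
No new states can be added; the closed set is {B, C, D, E, G, H, M, N, O, P, Q, R}.

{B, C, D, E, G, H, M, N, O, P, Q, R}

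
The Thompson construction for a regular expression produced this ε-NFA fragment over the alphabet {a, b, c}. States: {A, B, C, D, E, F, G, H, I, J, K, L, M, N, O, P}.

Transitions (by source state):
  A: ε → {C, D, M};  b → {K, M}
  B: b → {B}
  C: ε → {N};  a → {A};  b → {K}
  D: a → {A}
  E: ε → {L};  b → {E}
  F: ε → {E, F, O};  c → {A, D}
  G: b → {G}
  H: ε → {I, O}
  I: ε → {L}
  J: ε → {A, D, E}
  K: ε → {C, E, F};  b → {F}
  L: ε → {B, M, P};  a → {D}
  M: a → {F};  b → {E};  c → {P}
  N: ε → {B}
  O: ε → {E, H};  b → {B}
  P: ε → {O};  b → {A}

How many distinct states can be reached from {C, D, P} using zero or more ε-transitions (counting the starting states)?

Start with {C, D, P}.
From C via ε: add N.
From P via ε: add O.
From N via ε: add B.
From O via ε: add E, H.
From E via ε: add L.
From H via ε: add I.
From L via ε: add M.
ε-closure = {B, C, D, E, H, I, L, M, N, O, P}, which has 11 states.

11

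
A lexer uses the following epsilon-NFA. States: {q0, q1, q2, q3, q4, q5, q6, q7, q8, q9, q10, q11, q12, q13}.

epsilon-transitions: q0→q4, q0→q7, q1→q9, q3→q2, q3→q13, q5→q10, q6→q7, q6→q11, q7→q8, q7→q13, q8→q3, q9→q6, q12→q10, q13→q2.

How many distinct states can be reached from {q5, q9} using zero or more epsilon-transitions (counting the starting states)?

10

Start with {q5, q9}.
From q5 via epsilon: add q10.
From q9 via epsilon: add q6.
From q6 via epsilon: add q7, q11.
From q7 via epsilon: add q8, q13.
From q8 via epsilon: add q3.
From q13 via epsilon: add q2.
epsilon-closure = {q2, q3, q5, q6, q7, q8, q9, q10, q11, q13}, which has 10 states.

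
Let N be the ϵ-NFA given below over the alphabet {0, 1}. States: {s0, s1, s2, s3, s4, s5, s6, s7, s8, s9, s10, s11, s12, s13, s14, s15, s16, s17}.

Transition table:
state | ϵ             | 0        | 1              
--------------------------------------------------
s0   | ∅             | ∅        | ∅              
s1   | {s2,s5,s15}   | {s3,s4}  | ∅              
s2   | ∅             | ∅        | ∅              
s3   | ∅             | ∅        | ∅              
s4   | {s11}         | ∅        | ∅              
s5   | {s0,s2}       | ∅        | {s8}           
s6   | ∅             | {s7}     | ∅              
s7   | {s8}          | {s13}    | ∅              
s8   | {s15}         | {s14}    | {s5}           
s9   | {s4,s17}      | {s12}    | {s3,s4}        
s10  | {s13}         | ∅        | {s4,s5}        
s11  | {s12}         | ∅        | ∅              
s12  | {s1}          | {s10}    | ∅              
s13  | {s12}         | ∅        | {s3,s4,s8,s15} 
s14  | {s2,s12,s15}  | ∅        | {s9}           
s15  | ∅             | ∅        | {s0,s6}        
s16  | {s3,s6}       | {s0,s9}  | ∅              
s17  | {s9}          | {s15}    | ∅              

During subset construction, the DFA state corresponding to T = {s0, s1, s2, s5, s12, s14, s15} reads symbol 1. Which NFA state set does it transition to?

s5 on 1 → {s8}.
s14 on 1 → {s9}.
s15 on 1 → {s0, s6}.
No 1-transition from s0, s1, s2, s12.
Union after reading 1: {s0, s6, s8, s9}.
Now take the ϵ-closure:
From s8 via ϵ: add s15.
From s9 via ϵ: add s4, s17.
From s4 via ϵ: add s11.
From s11 via ϵ: add s12.
From s12 via ϵ: add s1.
From s1 via ϵ: add s2, s5.
No new states can be added; the closed set is {s0, s1, s2, s4, s5, s6, s8, s9, s11, s12, s15, s17}.

{s0, s1, s2, s4, s5, s6, s8, s9, s11, s12, s15, s17}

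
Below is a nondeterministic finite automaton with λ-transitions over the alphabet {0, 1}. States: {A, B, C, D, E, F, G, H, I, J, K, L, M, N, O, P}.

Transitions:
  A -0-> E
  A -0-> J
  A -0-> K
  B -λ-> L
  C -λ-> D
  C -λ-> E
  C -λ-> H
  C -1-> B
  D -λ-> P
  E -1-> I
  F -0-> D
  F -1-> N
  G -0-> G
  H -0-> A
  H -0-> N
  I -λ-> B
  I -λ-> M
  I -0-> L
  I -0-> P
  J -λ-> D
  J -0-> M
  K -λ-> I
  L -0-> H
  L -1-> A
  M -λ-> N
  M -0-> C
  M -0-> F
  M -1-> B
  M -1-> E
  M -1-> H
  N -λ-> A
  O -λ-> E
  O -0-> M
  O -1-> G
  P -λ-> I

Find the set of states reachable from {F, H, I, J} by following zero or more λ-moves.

{A, B, D, F, H, I, J, L, M, N, P}

Start with {F, H, I, J}.
From I via λ: add B, M.
From J via λ: add D.
From B via λ: add L.
From D via λ: add P.
From M via λ: add N.
From N via λ: add A.
No new states can be added; the closed set is {A, B, D, F, H, I, J, L, M, N, P}.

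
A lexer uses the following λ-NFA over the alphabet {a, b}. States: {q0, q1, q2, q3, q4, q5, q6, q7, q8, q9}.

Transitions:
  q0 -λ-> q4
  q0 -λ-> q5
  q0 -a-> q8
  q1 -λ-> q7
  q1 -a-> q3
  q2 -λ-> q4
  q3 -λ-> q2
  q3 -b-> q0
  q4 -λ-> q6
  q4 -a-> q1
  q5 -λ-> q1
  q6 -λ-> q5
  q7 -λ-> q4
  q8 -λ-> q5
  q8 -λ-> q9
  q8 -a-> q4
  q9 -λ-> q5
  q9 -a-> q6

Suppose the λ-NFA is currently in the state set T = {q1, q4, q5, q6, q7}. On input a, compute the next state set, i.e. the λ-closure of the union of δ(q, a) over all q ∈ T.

q1 on a → {q3}.
q4 on a → {q1}.
No a-transition from q5, q6, q7.
Union after reading a: {q1, q3}.
Now take the λ-closure:
From q1 via λ: add q7.
From q3 via λ: add q2.
From q2 via λ: add q4.
From q4 via λ: add q6.
From q6 via λ: add q5.
No new states can be added; the closed set is {q1, q2, q3, q4, q5, q6, q7}.

{q1, q2, q3, q4, q5, q6, q7}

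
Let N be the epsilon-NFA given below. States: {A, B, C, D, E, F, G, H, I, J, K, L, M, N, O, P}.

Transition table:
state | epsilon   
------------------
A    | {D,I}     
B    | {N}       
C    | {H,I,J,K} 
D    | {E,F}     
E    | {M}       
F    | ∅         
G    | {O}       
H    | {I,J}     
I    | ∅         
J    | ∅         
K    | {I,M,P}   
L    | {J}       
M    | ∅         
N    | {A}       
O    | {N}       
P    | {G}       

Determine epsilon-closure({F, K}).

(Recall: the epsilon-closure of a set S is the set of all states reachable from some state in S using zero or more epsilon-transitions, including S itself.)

Start with {F, K}.
From K via epsilon: add I, M, P.
From P via epsilon: add G.
From G via epsilon: add O.
From O via epsilon: add N.
From N via epsilon: add A.
From A via epsilon: add D.
From D via epsilon: add E.
No new states can be added; the closed set is {A, D, E, F, G, I, K, M, N, O, P}.

{A, D, E, F, G, I, K, M, N, O, P}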